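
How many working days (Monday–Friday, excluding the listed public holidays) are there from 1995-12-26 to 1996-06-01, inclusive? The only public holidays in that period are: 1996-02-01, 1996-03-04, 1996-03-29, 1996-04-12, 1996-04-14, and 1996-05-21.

1995-12-26 is a Tuesday.
The range spans 159 days (inclusive of both endpoints).
159 = 7 × 22 + 5, so there are 22 full weeks plus 5 extra days.
Each full week contributes 5 weekdays (Mon–Fri): 22 × 5 = 110.
The 5 extra days are Tue, Wed, Thu, Fri, Sat — 4 of them qualify.
Total: 110 + 4 = 114.
Holidays: 1996-02-01 (Thu); 1996-03-04 (Mon); 1996-03-29 (Fri); 1996-04-12 (Fri); 1996-04-14 (Sun); 1996-05-21 (Tue).
5 of the 6 holidays fall on weekdays; the rest are weekends and were already excluded.
Business days: 114 − 5 = 109.

109 working days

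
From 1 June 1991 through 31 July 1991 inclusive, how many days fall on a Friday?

8

1 June 1991 is a Saturday.
From 1 June 1991 to 31 July 1991 is 61 days inclusive.
61 = 7 × 8 + 5, so there are 8 full weeks plus 5 extra days.
Each full week contributes one Friday: 8 so far.
The 5 extra days are Sat, Sun, Mon, Tue, Wed — none qualify.
Total: 8 + 0 = 8.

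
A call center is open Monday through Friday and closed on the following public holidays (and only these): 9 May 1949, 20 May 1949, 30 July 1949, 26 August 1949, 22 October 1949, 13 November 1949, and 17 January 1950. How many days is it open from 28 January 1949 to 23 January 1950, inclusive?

253 business days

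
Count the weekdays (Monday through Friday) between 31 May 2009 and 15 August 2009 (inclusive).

31 May 2009 is a Sunday.
That's 77 days from start to end, counting both.
77 = 7 × 11, so the span is exactly 11 full weeks.
Each full week contributes 5 weekdays (Mon–Fri): 11 × 5 = 55.

55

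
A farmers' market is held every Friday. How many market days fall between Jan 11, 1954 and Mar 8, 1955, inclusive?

Jan 11, 1954 is a Monday.
That's 422 days from start to end, counting both.
422 = 7 × 60 + 2, so there are 60 full weeks plus 2 extra days.
Each full week contributes one Friday: 60 so far.
The 2 extra days are Monday, Tuesday — none qualify.
Total: 60 + 0 = 60.

60 Fridays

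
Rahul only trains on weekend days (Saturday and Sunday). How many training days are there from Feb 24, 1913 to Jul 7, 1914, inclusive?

Feb 24, 1913 is a Monday.
That's 499 days from start to end, counting both.
499 = 7 × 71 + 2, so there are 71 full weeks plus 2 extra days.
Each full week contributes 2 weekend days (Sat, Sun): 71 × 2 = 142.
The 2 extra days are Monday, Tuesday — none qualify.
Total: 142 + 0 = 142.

142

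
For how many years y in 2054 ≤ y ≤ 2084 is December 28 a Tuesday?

5

Day of week of December 28 in each year:
2054: Mon, 2055: Tue ✓, 2056: Thu, 2057: Fri, 2058: Sat, 2059: Sun, 2060: Tue ✓, 2061: Wed, 2062: Thu, 2063: Fri, 2064: Sun, 2065: Mon, 2066: Tue ✓, 2067: Wed, 2068: Fri, 2069: Sat, 2070: Sun, 2071: Mon, 2072: Wed, 2073: Thu, 2074: Fri, 2075: Sat, 2076: Mon, 2077: Tue ✓, 2078: Wed, 2079: Thu, 2080: Sat, 2081: Sun, 2082: Mon, 2083: Tue ✓, 2084: Thu
Tuesdays: 2055, 2060, 2066, 2077, 2083.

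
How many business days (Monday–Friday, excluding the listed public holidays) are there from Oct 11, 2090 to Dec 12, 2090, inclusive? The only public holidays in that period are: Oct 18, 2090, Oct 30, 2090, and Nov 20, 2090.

42 business days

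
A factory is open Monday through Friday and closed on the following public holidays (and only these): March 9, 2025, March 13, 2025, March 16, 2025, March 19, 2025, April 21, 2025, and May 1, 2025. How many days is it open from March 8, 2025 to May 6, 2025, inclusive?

March 8, 2025 is a Saturday.
The range spans 60 days (inclusive of both endpoints).
60 = 7 × 8 + 4, so there are 8 full weeks plus 4 extra days.
Each full week contributes 5 weekdays (Mon–Fri): 8 × 5 = 40.
The 4 extra days are Sat, Sun, Mon, Tue — 2 of them qualify.
Total: 40 + 2 = 42.
Holidays: March 9, 2025 (Sun); March 13, 2025 (Thu); March 16, 2025 (Sun); March 19, 2025 (Wed); April 21, 2025 (Mon); May 1, 2025 (Thu).
4 of the 6 holidays fall on weekdays; the rest are weekends and were already excluded.
Business days: 42 − 4 = 38.

38 business days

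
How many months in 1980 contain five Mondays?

A month has five Mondays exactly when Monday falls within its first (length − 28) days.
Jan: 31 days, starts Tue → 5 of Tue, Wed, Thu
Feb: 29 days, starts Fri → 5 of Fri
Mar: 31 days, starts Sat → 5 of Sat, Sun, Mon ✓
Apr: 30 days, starts Tue → 5 of Tue, Wed
May: 31 days, starts Thu → 5 of Thu, Fri, Sat
Jun: 30 days, starts Sun → 5 of Sun, Mon ✓
Jul: 31 days, starts Tue → 5 of Tue, Wed, Thu
Aug: 31 days, starts Fri → 5 of Fri, Sat, Sun
Sep: 30 days, starts Mon → 5 of Mon, Tue ✓
Oct: 31 days, starts Wed → 5 of Wed, Thu, Fri
Nov: 30 days, starts Sat → 5 of Sat, Sun
Dec: 31 days, starts Mon → 5 of Mon, Tue, Wed ✓
Months with five Mondays: Mar, Jun, Sep, Dec.

4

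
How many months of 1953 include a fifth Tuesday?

A month has five Tuesdays exactly when Tuesday falls within its first (length − 28) days.
Jan: 31 days, starts Thu → 5 of Thu, Fri, Sat
Feb: 28 days, starts Sun → 5 of (none)
Mar: 31 days, starts Sun → 5 of Sun, Mon, Tue ✓
Apr: 30 days, starts Wed → 5 of Wed, Thu
May: 31 days, starts Fri → 5 of Fri, Sat, Sun
Jun: 30 days, starts Mon → 5 of Mon, Tue ✓
Jul: 31 days, starts Wed → 5 of Wed, Thu, Fri
Aug: 31 days, starts Sat → 5 of Sat, Sun, Mon
Sep: 30 days, starts Tue → 5 of Tue, Wed ✓
Oct: 31 days, starts Thu → 5 of Thu, Fri, Sat
Nov: 30 days, starts Sun → 5 of Sun, Mon
Dec: 31 days, starts Tue → 5 of Tue, Wed, Thu ✓
Months with five Tuesdays: Mar, Jun, Sep, Dec.

4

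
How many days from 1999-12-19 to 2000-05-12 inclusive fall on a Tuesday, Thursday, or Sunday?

1999-12-19 is a Sunday.
From 1999-12-19 to 2000-05-12 is 146 days inclusive.
146 = 7 × 20 + 6, so there are 20 full weeks plus 6 extra days.
Each full week contributes 3 days from the set (Tue, Thu, Sun): 20 × 3 = 60.
The 6 extra days are Sunday, Monday, Tuesday, Wednesday, Thursday, Friday — 3 of them qualify.
Total: 60 + 3 = 63.

63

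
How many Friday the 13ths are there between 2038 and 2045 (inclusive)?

Friday-the-13ths by year:
2038: Aug
2039: May
2040: Jan, Apr, Jul
2041: Sep, Dec
2042: Jun
2043: Feb, Mar, Nov
2044: May
2045: Jan, Oct

14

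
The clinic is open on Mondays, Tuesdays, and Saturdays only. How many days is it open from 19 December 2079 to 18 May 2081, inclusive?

19 December 2079 is a Tuesday.
From 19 December 2079 to 18 May 2081 is 517 days inclusive.
517 = 7 × 73 + 6, so there are 73 full weeks plus 6 extra days.
Each full week contributes 3 days from the set (Mon, Tue, Sat): 73 × 3 = 219.
The 6 extra days are Tuesday, Wednesday, Thursday, Friday, Saturday, Sunday — 2 of them qualify.
Total: 219 + 2 = 221.

221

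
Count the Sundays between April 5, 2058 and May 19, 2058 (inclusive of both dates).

7 Sundays

April 5, 2058 is a Friday.
From April 5, 2058 to May 19, 2058 is 45 days inclusive.
45 = 7 × 6 + 3, so there are 6 full weeks plus 3 extra days.
Each full week contributes one Sunday: 6 so far.
The 3 extra days are Friday, Saturday, Sunday — 1 of them qualifies.
Total: 6 + 1 = 7.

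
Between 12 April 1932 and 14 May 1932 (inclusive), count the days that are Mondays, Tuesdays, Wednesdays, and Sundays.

12 April 1932 is a Tuesday.
That's 33 days from start to end, counting both.
33 = 7 × 4 + 5, so there are 4 full weeks plus 5 extra days.
Each full week contributes 4 days from the set (Mon, Tue, Wed, Sun): 4 × 4 = 16.
The 5 extra days are Tue, Wed, Thu, Fri, Sat — 2 of them qualify.
Total: 16 + 2 = 18.

18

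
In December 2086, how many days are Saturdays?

Dec 1, 2086 is a Sunday.
The range spans 31 days (inclusive of both endpoints).
31 = 7 × 4 + 3, so there are 4 full weeks plus 3 extra days.
Each full week contributes one Saturday: 4 so far.
The 3 extra days are Sunday, Monday, Tuesday — none qualify.
Total: 4 + 0 = 4.

4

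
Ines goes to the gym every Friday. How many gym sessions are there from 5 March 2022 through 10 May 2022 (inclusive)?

5 March 2022 is a Saturday.
The range spans 67 days (inclusive of both endpoints).
67 = 7 × 9 + 4, so there are 9 full weeks plus 4 extra days.
Each full week contributes one Friday: 9 so far.
The 4 extra days are Sat, Sun, Mon, Tue — none qualify.
Total: 9 + 0 = 9.

9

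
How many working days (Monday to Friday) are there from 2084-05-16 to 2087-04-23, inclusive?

2084-05-16 is a Tuesday.
From 2084-05-16 to 2087-04-23 is 1073 days inclusive.
1073 = 7 × 153 + 2, so there are 153 full weeks plus 2 extra days.
Each full week contributes 5 weekdays (Mon–Fri): 153 × 5 = 765.
The 2 extra days are Tue, Wed — 2 of them qualify.
Total: 765 + 2 = 767.

767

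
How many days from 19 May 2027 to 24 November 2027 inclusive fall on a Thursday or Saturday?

54

19 May 2027 is a Wednesday.
The range spans 190 days (inclusive of both endpoints).
190 = 7 × 27 + 1, so there are 27 full weeks plus 1 extra day.
Each full week contributes 2 days from the set (Thu, Sat): 27 × 2 = 54.
The 1 extra day is Wednesday — none qualify.
Total: 54 + 0 = 54.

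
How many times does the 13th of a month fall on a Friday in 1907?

2

The 13th falls on a Friday when the month's 13th has weekday Fri.
Jan 13 is Sun; Feb 13 is Wed; Mar 13 is Wed; Apr 13 is Sat; May 13 is Mon; Jun 13 is Thu; Jul 13 is Sat; Aug 13 is Tue; Sep 13 is Fri ✓; Oct 13 is Sun; Nov 13 is Wed; Dec 13 is Fri ✓.
Friday the 13ths: Sep, Dec.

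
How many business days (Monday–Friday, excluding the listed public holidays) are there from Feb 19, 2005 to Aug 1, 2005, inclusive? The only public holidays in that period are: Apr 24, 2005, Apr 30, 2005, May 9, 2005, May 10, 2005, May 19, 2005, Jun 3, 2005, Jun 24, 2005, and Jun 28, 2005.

110 business days

Feb 19, 2005 is a Saturday.
That's 164 days from start to end, counting both.
164 = 7 × 23 + 3, so there are 23 full weeks plus 3 extra days.
Each full week contributes 5 weekdays (Mon–Fri): 23 × 5 = 115.
The 3 extra days are Sat, Sun, Mon — 1 of them qualifies.
Total: 115 + 1 = 116.
Holidays: Apr 24, 2005 (Sun); Apr 30, 2005 (Sat); May 9, 2005 (Mon); May 10, 2005 (Tue); May 19, 2005 (Thu); Jun 3, 2005 (Fri); Jun 24, 2005 (Fri); Jun 28, 2005 (Tue).
6 of the 8 holidays fall on weekdays; the rest are weekends and were already excluded.
Business days: 116 − 6 = 110.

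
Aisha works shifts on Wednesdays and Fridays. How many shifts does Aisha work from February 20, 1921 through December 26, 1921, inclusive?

February 20, 1921 is a Sunday.
That's 310 days from start to end, counting both.
310 = 7 × 44 + 2, so there are 44 full weeks plus 2 extra days.
Each full week contributes 2 days from the set (Wed, Fri): 44 × 2 = 88.
The 2 extra days are Sun, Mon — none qualify.
Total: 88 + 0 = 88.

88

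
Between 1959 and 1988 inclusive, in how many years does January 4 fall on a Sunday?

5

Day of week of January 4 in each year:
1959: Sun ✓, 1960: Mon, 1961: Wed, 1962: Thu, 1963: Fri, 1964: Sat, 1965: Mon, 1966: Tue, 1967: Wed, 1968: Thu, 1969: Sat, 1970: Sun ✓, 1971: Mon, 1972: Tue, 1973: Thu, 1974: Fri, 1975: Sat, 1976: Sun ✓, 1977: Tue, 1978: Wed, 1979: Thu, 1980: Fri, 1981: Sun ✓, 1982: Mon, 1983: Tue, 1984: Wed, 1985: Fri, 1986: Sat, 1987: Sun ✓, 1988: Mon
Sundays: 1959, 1970, 1976, 1981, 1987.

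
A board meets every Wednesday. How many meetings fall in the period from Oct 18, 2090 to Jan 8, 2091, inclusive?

12

Oct 18, 2090 is a Wednesday.
The range spans 83 days (inclusive of both endpoints).
83 = 7 × 11 + 6, so there are 11 full weeks plus 6 extra days.
Each full week contributes one Wednesday: 11 so far.
The 6 extra days are Wednesday, Thursday, Friday, Saturday, Sunday, Monday — 1 of them qualifies.
Total: 11 + 1 = 12.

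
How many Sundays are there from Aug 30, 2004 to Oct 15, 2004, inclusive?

Aug 30, 2004 is a Monday.
The range spans 47 days (inclusive of both endpoints).
47 = 7 × 6 + 5, so there are 6 full weeks plus 5 extra days.
Each full week contributes one Sunday: 6 so far.
The 5 extra days are Monday, Tuesday, Wednesday, Thursday, Friday — none qualify.
Total: 6 + 0 = 6.

6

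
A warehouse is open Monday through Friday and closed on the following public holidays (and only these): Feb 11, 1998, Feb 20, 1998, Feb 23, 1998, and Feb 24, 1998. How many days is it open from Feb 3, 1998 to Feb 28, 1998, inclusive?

15 working days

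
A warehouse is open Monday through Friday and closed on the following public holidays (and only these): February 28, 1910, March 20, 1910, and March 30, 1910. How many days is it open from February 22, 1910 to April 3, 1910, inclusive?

February 22, 1910 is a Tuesday.
From February 22, 1910 to April 3, 1910 is 41 days inclusive.
41 = 7 × 5 + 6, so there are 5 full weeks plus 6 extra days.
Each full week contributes 5 weekdays (Mon–Fri): 5 × 5 = 25.
The 6 extra days are Tuesday, Wednesday, Thursday, Friday, Saturday, Sunday — 4 of them qualify.
Total: 25 + 4 = 29.
Holidays: February 28, 1910 (Mon); March 20, 1910 (Sun); March 30, 1910 (Wed).
2 of the 3 holidays fall on weekdays; the rest are weekends and were already excluded.
Business days: 29 − 2 = 27.

27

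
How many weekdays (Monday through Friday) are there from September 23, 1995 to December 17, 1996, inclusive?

September 23, 1995 is a Saturday.
The range spans 452 days (inclusive of both endpoints).
452 = 7 × 64 + 4, so there are 64 full weeks plus 4 extra days.
Each full week contributes 5 weekdays (Mon–Fri): 64 × 5 = 320.
The 4 extra days are Saturday, Sunday, Monday, Tuesday — 2 of them qualify.
Total: 320 + 2 = 322.

322 weekdays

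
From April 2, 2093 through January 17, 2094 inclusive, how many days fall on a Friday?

42

April 2, 2093 is a Thursday.
The range spans 291 days (inclusive of both endpoints).
291 = 7 × 41 + 4, so there are 41 full weeks plus 4 extra days.
Each full week contributes one Friday: 41 so far.
The 4 extra days are Thu, Fri, Sat, Sun — 1 of them qualifies.
Total: 41 + 1 = 42.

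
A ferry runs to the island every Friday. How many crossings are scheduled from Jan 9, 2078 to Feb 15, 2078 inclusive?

Jan 9, 2078 is a Sunday.
From Jan 9, 2078 to Feb 15, 2078 is 38 days inclusive.
38 = 7 × 5 + 3, so there are 5 full weeks plus 3 extra days.
Each full week contributes one Friday: 5 so far.
The 3 extra days are Sunday, Monday, Tuesday — none qualify.
Total: 5 + 0 = 5.

5 Fridays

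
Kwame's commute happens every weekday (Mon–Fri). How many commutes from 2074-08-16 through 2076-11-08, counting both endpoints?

582

2074-08-16 is a Thursday.
From 2074-08-16 to 2076-11-08 is 816 days inclusive.
816 = 7 × 116 + 4, so there are 116 full weeks plus 4 extra days.
Each full week contributes 5 weekdays (Mon–Fri): 116 × 5 = 580.
The 4 extra days are Thu, Fri, Sat, Sun — 2 of them qualify.
Total: 580 + 2 = 582.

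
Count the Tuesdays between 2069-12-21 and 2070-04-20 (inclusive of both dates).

2069-12-21 is a Saturday.
The range spans 121 days (inclusive of both endpoints).
121 = 7 × 17 + 2, so there are 17 full weeks plus 2 extra days.
Each full week contributes one Tuesday: 17 so far.
The 2 extra days are Saturday, Sunday — none qualify.
Total: 17 + 0 = 17.

17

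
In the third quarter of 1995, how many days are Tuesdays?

July 1, 1995 is a Saturday.
That's 92 days from start to end, counting both.
92 = 7 × 13 + 1, so there are 13 full weeks plus 1 extra day.
Each full week contributes one Tuesday: 13 so far.
The 1 extra day is Saturday — none qualify.
Total: 13 + 0 = 13.

13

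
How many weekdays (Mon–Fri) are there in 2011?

2011-01-01 is a Saturday.
From 2011-01-01 to 2011-12-31 is 365 days inclusive.
365 = 7 × 52 + 1, so there are 52 full weeks plus 1 extra day.
Each full week contributes 5 weekdays (Mon–Fri): 52 × 5 = 260.
The 1 extra day is Saturday — none qualify.
Total: 260 + 0 = 260.

260 weekdays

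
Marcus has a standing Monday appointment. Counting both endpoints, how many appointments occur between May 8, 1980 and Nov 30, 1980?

29

May 8, 1980 is a Thursday.
From May 8, 1980 to Nov 30, 1980 is 207 days inclusive.
207 = 7 × 29 + 4, so there are 29 full weeks plus 4 extra days.
Each full week contributes one Monday: 29 so far.
The 4 extra days are Thursday, Friday, Saturday, Sunday — none qualify.
Total: 29 + 0 = 29.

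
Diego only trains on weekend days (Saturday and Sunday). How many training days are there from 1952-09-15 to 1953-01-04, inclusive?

32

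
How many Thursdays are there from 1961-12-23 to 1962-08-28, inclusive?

1961-12-23 is a Saturday.
The range spans 249 days (inclusive of both endpoints).
249 = 7 × 35 + 4, so there are 35 full weeks plus 4 extra days.
Each full week contributes one Thursday: 35 so far.
The 4 extra days are Sat, Sun, Mon, Tue — none qualify.
Total: 35 + 0 = 35.

35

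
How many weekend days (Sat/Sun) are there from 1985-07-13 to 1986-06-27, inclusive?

100

1985-07-13 is a Saturday.
The range spans 350 days (inclusive of both endpoints).
350 = 7 × 50, so the span is exactly 50 full weeks.
Each full week contributes 2 weekend days (Sat, Sun): 50 × 2 = 100.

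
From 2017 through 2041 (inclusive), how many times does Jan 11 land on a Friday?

Day of week of January 11 in each year:
2017: Wed, 2018: Thu, 2019: Fri ✓, 2020: Sat, 2021: Mon, 2022: Tue, 2023: Wed, 2024: Thu, 2025: Sat, 2026: Sun, 2027: Mon, 2028: Tue, 2029: Thu, 2030: Fri ✓, 2031: Sat, 2032: Sun, 2033: Tue, 2034: Wed, 2035: Thu, 2036: Fri ✓, 2037: Sun, 2038: Mon, 2039: Tue, 2040: Wed, 2041: Fri ✓
Fridays: 2019, 2030, 2036, 2041.

4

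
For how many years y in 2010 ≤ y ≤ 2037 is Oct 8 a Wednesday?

4

Day of week of October 8 in each year:
2010: Fri, 2011: Sat, 2012: Mon, 2013: Tue, 2014: Wed ✓, 2015: Thu, 2016: Sat, 2017: Sun, 2018: Mon, 2019: Tue, 2020: Thu, 2021: Fri, 2022: Sat, 2023: Sun, 2024: Tue, 2025: Wed ✓, 2026: Thu, 2027: Fri, 2028: Sun, 2029: Mon, 2030: Tue, 2031: Wed ✓, 2032: Fri, 2033: Sat, 2034: Sun, 2035: Mon, 2036: Wed ✓, 2037: Thu
Wednesdays: 2014, 2025, 2031, 2036.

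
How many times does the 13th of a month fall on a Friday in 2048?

The 13th falls on a Friday when the month's 13th has weekday Fri.
Jan 13 is Mon; Feb 13 is Thu; Mar 13 is Fri ✓; Apr 13 is Mon; May 13 is Wed; Jun 13 is Sat; Jul 13 is Mon; Aug 13 is Thu; Sep 13 is Sun; Oct 13 is Tue; Nov 13 is Fri ✓; Dec 13 is Sun.
Friday the 13ths: Mar, Nov.

2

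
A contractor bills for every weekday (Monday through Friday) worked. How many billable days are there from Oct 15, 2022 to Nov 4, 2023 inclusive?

275 weekdays

Oct 15, 2022 is a Saturday.
From Oct 15, 2022 to Nov 4, 2023 is 386 days inclusive.
386 = 7 × 55 + 1, so there are 55 full weeks plus 1 extra day.
Each full week contributes 5 weekdays (Mon–Fri): 55 × 5 = 275.
The 1 extra day is Sat — none qualify.
Total: 275 + 0 = 275.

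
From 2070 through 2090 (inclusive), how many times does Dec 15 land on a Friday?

Day of week of December 15 in each year:
2070: Mon, 2071: Tue, 2072: Thu, 2073: Fri ✓, 2074: Sat, 2075: Sun, 2076: Tue, 2077: Wed, 2078: Thu, 2079: Fri ✓, 2080: Sun, 2081: Mon, 2082: Tue, 2083: Wed, 2084: Fri ✓, 2085: Sat, 2086: Sun, 2087: Mon, 2088: Wed, 2089: Thu, 2090: Fri ✓
Fridays: 2073, 2079, 2084, 2090.

4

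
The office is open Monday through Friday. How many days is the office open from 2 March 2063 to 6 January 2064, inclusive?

221

2 March 2063 is a Friday.
That's 311 days from start to end, counting both.
311 = 7 × 44 + 3, so there are 44 full weeks plus 3 extra days.
Each full week contributes 5 weekdays (Mon–Fri): 44 × 5 = 220.
The 3 extra days are Fri, Sat, Sun — 1 of them qualifies.
Total: 220 + 1 = 221.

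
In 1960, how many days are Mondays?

52

January 1, 1960 is a Friday.
The range spans 366 days (inclusive of both endpoints).
366 = 7 × 52 + 2, so there are 52 full weeks plus 2 extra days.
Each full week contributes one Monday: 52 so far.
The 2 extra days are Fri, Sat — none qualify.
Total: 52 + 0 = 52.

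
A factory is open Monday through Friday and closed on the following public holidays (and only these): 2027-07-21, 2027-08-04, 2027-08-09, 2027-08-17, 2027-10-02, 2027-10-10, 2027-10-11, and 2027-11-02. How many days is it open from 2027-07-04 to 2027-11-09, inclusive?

86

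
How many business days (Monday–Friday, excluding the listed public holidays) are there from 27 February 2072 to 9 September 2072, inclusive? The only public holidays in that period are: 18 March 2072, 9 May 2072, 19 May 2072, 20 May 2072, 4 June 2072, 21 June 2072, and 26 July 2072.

134

27 February 2072 is a Saturday.
From 27 February 2072 to 9 September 2072 is 196 days inclusive.
196 = 7 × 28, so the span is exactly 28 full weeks.
Each full week contributes 5 weekdays (Mon–Fri): 28 × 5 = 140.
Total: 140.
Holidays: 18 March 2072 (Fri); 9 May 2072 (Mon); 19 May 2072 (Thu); 20 May 2072 (Fri); 4 June 2072 (Sat); 21 June 2072 (Tue); 26 July 2072 (Tue).
6 of the 7 holidays fall on weekdays; the rest are weekends and were already excluded.
Business days: 140 − 6 = 134.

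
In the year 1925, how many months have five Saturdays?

A month has five Saturdays exactly when Saturday falls within its first (length − 28) days.
Jan: 31 days, starts Thu → 5 of Thu, Fri, Sat ✓
Feb: 28 days, starts Sun → 5 of (none)
Mar: 31 days, starts Sun → 5 of Sun, Mon, Tue
Apr: 30 days, starts Wed → 5 of Wed, Thu
May: 31 days, starts Fri → 5 of Fri, Sat, Sun ✓
Jun: 30 days, starts Mon → 5 of Mon, Tue
Jul: 31 days, starts Wed → 5 of Wed, Thu, Fri
Aug: 31 days, starts Sat → 5 of Sat, Sun, Mon ✓
Sep: 30 days, starts Tue → 5 of Tue, Wed
Oct: 31 days, starts Thu → 5 of Thu, Fri, Sat ✓
Nov: 30 days, starts Sun → 5 of Sun, Mon
Dec: 31 days, starts Tue → 5 of Tue, Wed, Thu
Months with five Saturdays: Jan, May, Aug, Oct.

4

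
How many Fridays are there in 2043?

Jan 1, 2043 is a Thursday.
The range spans 365 days (inclusive of both endpoints).
365 = 7 × 52 + 1, so there are 52 full weeks plus 1 extra day.
Each full week contributes one Friday: 52 so far.
The 1 extra day is Thu — none qualify.
Total: 52 + 0 = 52.

52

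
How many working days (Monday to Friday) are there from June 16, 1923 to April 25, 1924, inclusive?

June 16, 1923 is a Saturday.
The range spans 315 days (inclusive of both endpoints).
315 = 7 × 45, so the span is exactly 45 full weeks.
Each full week contributes 5 weekdays (Mon–Fri): 45 × 5 = 225.
Total: 225.

225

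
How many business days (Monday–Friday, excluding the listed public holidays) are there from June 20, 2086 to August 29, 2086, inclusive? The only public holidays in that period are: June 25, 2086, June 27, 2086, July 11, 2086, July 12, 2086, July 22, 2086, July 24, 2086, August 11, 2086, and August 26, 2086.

June 20, 2086 is a Thursday.
The range spans 71 days (inclusive of both endpoints).
71 = 7 × 10 + 1, so there are 10 full weeks plus 1 extra day.
Each full week contributes 5 weekdays (Mon–Fri): 10 × 5 = 50.
The 1 extra day is Thu — 1 of them qualifies.
Total: 50 + 1 = 51.
Holidays: June 25, 2086 (Tue); June 27, 2086 (Thu); July 11, 2086 (Thu); July 12, 2086 (Fri); July 22, 2086 (Mon); July 24, 2086 (Wed); August 11, 2086 (Sun); August 26, 2086 (Mon).
7 of the 8 holidays fall on weekdays; the rest are weekends and were already excluded.
Business days: 51 − 7 = 44.

44 business days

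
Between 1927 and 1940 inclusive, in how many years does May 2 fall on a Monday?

Day of week of May 2 in each year:
1927: Mon ✓, 1928: Wed, 1929: Thu, 1930: Fri, 1931: Sat, 1932: Mon ✓, 1933: Tue, 1934: Wed, 1935: Thu, 1936: Sat, 1937: Sun, 1938: Mon ✓, 1939: Tue, 1940: Thu
Mondays: 1927, 1932, 1938.

3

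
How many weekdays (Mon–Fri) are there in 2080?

1 January 2080 is a Monday.
From 1 January 2080 to 31 December 2080 is 366 days inclusive.
366 = 7 × 52 + 2, so there are 52 full weeks plus 2 extra days.
Each full week contributes 5 weekdays (Mon–Fri): 52 × 5 = 260.
The 2 extra days are Monday, Tuesday — 2 of them qualify.
Total: 260 + 2 = 262.

262 weekdays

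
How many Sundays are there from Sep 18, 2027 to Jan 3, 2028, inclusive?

Sep 18, 2027 is a Saturday.
From Sep 18, 2027 to Jan 3, 2028 is 108 days inclusive.
108 = 7 × 15 + 3, so there are 15 full weeks plus 3 extra days.
Each full week contributes one Sunday: 15 so far.
The 3 extra days are Sat, Sun, Mon — 1 of them qualifies.
Total: 15 + 1 = 16.

16 Sundays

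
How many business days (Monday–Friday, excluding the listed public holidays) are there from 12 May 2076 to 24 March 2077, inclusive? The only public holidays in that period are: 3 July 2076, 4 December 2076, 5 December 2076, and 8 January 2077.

224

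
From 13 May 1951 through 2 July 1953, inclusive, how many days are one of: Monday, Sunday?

13 May 1951 is a Sunday.
From 13 May 1951 to 2 July 1953 is 782 days inclusive.
782 = 7 × 111 + 5, so there are 111 full weeks plus 5 extra days.
Each full week contributes 2 days from the set (Mon, Sun): 111 × 2 = 222.
The 5 extra days are Sunday, Monday, Tuesday, Wednesday, Thursday — 2 of them qualify.
Total: 222 + 2 = 224.

224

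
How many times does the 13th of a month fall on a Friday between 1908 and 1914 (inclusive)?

12

Friday-the-13ths by year:
1908: Mar, Nov
1909: Aug
1910: May
1911: Jan, Oct
1912: Sep, Dec
1913: Jun
1914: Feb, Mar, Nov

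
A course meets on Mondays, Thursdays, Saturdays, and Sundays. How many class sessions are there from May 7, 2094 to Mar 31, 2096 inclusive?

May 7, 2094 is a Friday.
The range spans 695 days (inclusive of both endpoints).
695 = 7 × 99 + 2, so there are 99 full weeks plus 2 extra days.
Each full week contributes 4 days from the set (Mon, Thu, Sat, Sun): 99 × 4 = 396.
The 2 extra days are Friday, Saturday — 1 of them qualifies.
Total: 396 + 1 = 397.

397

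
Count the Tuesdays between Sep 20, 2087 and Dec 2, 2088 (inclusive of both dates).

63

Sep 20, 2087 is a Saturday.
That's 440 days from start to end, counting both.
440 = 7 × 62 + 6, so there are 62 full weeks plus 6 extra days.
Each full week contributes one Tuesday: 62 so far.
The 6 extra days are Saturday, Sunday, Monday, Tuesday, Wednesday, Thursday — 1 of them qualifies.
Total: 62 + 1 = 63.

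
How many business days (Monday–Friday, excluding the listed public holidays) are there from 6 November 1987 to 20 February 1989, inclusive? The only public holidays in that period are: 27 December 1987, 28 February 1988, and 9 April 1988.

6 November 1987 is a Friday.
That's 473 days from start to end, counting both.
473 = 7 × 67 + 4, so there are 67 full weeks plus 4 extra days.
Each full week contributes 5 weekdays (Mon–Fri): 67 × 5 = 335.
The 4 extra days are Fri, Sat, Sun, Mon — 2 of them qualify.
Total: 335 + 2 = 337.
Holidays: 27 December 1987 (Sun); 28 February 1988 (Sun); 9 April 1988 (Sat).
None of the 3 holidays fall on a weekday, so nothing to subtract.
Business days: 337 − 0 = 337.

337 business days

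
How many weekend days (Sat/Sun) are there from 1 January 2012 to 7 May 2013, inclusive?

1 January 2012 is a Sunday.
From 1 January 2012 to 7 May 2013 is 493 days inclusive.
493 = 7 × 70 + 3, so there are 70 full weeks plus 3 extra days.
Each full week contributes 2 weekend days (Sat, Sun): 70 × 2 = 140.
The 3 extra days are Sun, Mon, Tue — 1 of them qualifies.
Total: 140 + 1 = 141.

141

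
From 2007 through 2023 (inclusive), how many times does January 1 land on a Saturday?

2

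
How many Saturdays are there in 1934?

52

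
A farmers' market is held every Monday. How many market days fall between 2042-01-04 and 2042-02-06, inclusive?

5

2042-01-04 is a Saturday.
From 2042-01-04 to 2042-02-06 is 34 days inclusive.
34 = 7 × 4 + 6, so there are 4 full weeks plus 6 extra days.
Each full week contributes one Monday: 4 so far.
The 6 extra days are Saturday, Sunday, Monday, Tuesday, Wednesday, Thursday — 1 of them qualifies.
Total: 4 + 1 = 5.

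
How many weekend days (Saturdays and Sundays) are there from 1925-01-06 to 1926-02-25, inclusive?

1925-01-06 is a Tuesday.
From 1925-01-06 to 1926-02-25 is 416 days inclusive.
416 = 7 × 59 + 3, so there are 59 full weeks plus 3 extra days.
Each full week contributes 2 weekend days (Sat, Sun): 59 × 2 = 118.
The 3 extra days are Tuesday, Wednesday, Thursday — none qualify.
Total: 118 + 0 = 118.

118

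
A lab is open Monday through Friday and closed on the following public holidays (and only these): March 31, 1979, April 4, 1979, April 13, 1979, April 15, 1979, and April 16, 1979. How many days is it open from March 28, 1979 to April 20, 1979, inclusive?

15

March 28, 1979 is a Wednesday.
That's 24 days from start to end, counting both.
24 = 7 × 3 + 3, so there are 3 full weeks plus 3 extra days.
Each full week contributes 5 weekdays (Mon–Fri): 3 × 5 = 15.
The 3 extra days are Wednesday, Thursday, Friday — 3 of them qualify.
Total: 15 + 3 = 18.
Holidays: March 31, 1979 (Sat); April 4, 1979 (Wed); April 13, 1979 (Fri); April 15, 1979 (Sun); April 16, 1979 (Mon).
3 of the 5 holidays fall on weekdays; the rest are weekends and were already excluded.
Business days: 18 − 3 = 15.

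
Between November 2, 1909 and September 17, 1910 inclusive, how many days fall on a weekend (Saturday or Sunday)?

November 2, 1909 is a Tuesday.
That's 320 days from start to end, counting both.
320 = 7 × 45 + 5, so there are 45 full weeks plus 5 extra days.
Each full week contributes 2 weekend days (Sat, Sun): 45 × 2 = 90.
The 5 extra days are Tue, Wed, Thu, Fri, Sat — 1 of them qualifies.
Total: 90 + 1 = 91.

91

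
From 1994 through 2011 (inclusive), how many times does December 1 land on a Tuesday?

2

Day of week of December 1 in each year:
1994: Thu, 1995: Fri, 1996: Sun, 1997: Mon, 1998: Tue ✓, 1999: Wed, 2000: Fri, 2001: Sat, 2002: Sun, 2003: Mon, 2004: Wed, 2005: Thu, 2006: Fri, 2007: Sat, 2008: Mon, 2009: Tue ✓, 2010: Wed, 2011: Thu
Tuesdays: 1998, 2009.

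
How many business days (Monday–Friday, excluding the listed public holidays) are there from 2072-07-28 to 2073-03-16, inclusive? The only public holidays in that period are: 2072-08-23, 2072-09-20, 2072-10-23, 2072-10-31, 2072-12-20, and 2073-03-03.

2072-07-28 is a Thursday.
That's 232 days from start to end, counting both.
232 = 7 × 33 + 1, so there are 33 full weeks plus 1 extra day.
Each full week contributes 5 weekdays (Mon–Fri): 33 × 5 = 165.
The 1 extra day is Thu — 1 of them qualifies.
Total: 165 + 1 = 166.
Holidays: 2072-08-23 (Tue); 2072-09-20 (Tue); 2072-10-23 (Sun); 2072-10-31 (Mon); 2072-12-20 (Tue); 2073-03-03 (Fri).
5 of the 6 holidays fall on weekdays; the rest are weekends and were already excluded.
Business days: 166 − 5 = 161.

161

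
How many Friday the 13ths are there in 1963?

The 13th falls on a Friday when the month's 13th has weekday Fri.
Jan 13 is Sun; Feb 13 is Wed; Mar 13 is Wed; Apr 13 is Sat; May 13 is Mon; Jun 13 is Thu; Jul 13 is Sat; Aug 13 is Tue; Sep 13 is Fri ✓; Oct 13 is Sun; Nov 13 is Wed; Dec 13 is Fri ✓.
Friday the 13ths: Sep, Dec.

2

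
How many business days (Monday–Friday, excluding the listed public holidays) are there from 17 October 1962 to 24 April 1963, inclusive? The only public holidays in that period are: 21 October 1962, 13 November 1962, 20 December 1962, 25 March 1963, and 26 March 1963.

17 October 1962 is a Wednesday.
The range spans 190 days (inclusive of both endpoints).
190 = 7 × 27 + 1, so there are 27 full weeks plus 1 extra day.
Each full week contributes 5 weekdays (Mon–Fri): 27 × 5 = 135.
The 1 extra day is Wednesday — 1 of them qualifies.
Total: 135 + 1 = 136.
Holidays: 21 October 1962 (Sun); 13 November 1962 (Tue); 20 December 1962 (Thu); 25 March 1963 (Mon); 26 March 1963 (Tue).
4 of the 5 holidays fall on weekdays; the rest are weekends and were already excluded.
Business days: 136 − 4 = 132.

132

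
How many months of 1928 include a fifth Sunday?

A month has five Sundays exactly when Sunday falls within its first (length − 28) days.
Jan: 31 days, starts Sun → 5 of Sun, Mon, Tue ✓
Feb: 29 days, starts Wed → 5 of Wed
Mar: 31 days, starts Thu → 5 of Thu, Fri, Sat
Apr: 30 days, starts Sun → 5 of Sun, Mon ✓
May: 31 days, starts Tue → 5 of Tue, Wed, Thu
Jun: 30 days, starts Fri → 5 of Fri, Sat
Jul: 31 days, starts Sun → 5 of Sun, Mon, Tue ✓
Aug: 31 days, starts Wed → 5 of Wed, Thu, Fri
Sep: 30 days, starts Sat → 5 of Sat, Sun ✓
Oct: 31 days, starts Mon → 5 of Mon, Tue, Wed
Nov: 30 days, starts Thu → 5 of Thu, Fri
Dec: 31 days, starts Sat → 5 of Sat, Sun, Mon ✓
Months with five Sundays: Jan, Apr, Jul, Sep, Dec.

5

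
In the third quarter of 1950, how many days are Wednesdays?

13

Jul 1, 1950 is a Saturday.
That's 92 days from start to end, counting both.
92 = 7 × 13 + 1, so there are 13 full weeks plus 1 extra day.
Each full week contributes one Wednesday: 13 so far.
The 1 extra day is Sat — none qualify.
Total: 13 + 0 = 13.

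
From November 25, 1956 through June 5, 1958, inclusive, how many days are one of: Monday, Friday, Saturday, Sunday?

318

November 25, 1956 is a Sunday.
The range spans 558 days (inclusive of both endpoints).
558 = 7 × 79 + 5, so there are 79 full weeks plus 5 extra days.
Each full week contributes 4 days from the set (Mon, Fri, Sat, Sun): 79 × 4 = 316.
The 5 extra days are Sunday, Monday, Tuesday, Wednesday, Thursday — 2 of them qualify.
Total: 316 + 2 = 318.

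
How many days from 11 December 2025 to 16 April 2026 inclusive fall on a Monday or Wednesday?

36

11 December 2025 is a Thursday.
From 11 December 2025 to 16 April 2026 is 127 days inclusive.
127 = 7 × 18 + 1, so there are 18 full weeks plus 1 extra day.
Each full week contributes 2 days from the set (Mon, Wed): 18 × 2 = 36.
The 1 extra day is Thursday — none qualify.
Total: 36 + 0 = 36.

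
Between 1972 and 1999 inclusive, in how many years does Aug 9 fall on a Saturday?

4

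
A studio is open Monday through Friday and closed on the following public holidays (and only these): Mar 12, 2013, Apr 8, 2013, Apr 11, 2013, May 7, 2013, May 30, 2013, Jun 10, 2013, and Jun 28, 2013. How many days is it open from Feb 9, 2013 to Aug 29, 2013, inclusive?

137 business days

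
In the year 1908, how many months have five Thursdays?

5

A month has five Thursdays exactly when Thursday falls within its first (length − 28) days.
Jan: 31 days, starts Wed → 5 of Wed, Thu, Fri ✓
Feb: 29 days, starts Sat → 5 of Sat
Mar: 31 days, starts Sun → 5 of Sun, Mon, Tue
Apr: 30 days, starts Wed → 5 of Wed, Thu ✓
May: 31 days, starts Fri → 5 of Fri, Sat, Sun
Jun: 30 days, starts Mon → 5 of Mon, Tue
Jul: 31 days, starts Wed → 5 of Wed, Thu, Fri ✓
Aug: 31 days, starts Sat → 5 of Sat, Sun, Mon
Sep: 30 days, starts Tue → 5 of Tue, Wed
Oct: 31 days, starts Thu → 5 of Thu, Fri, Sat ✓
Nov: 30 days, starts Sun → 5 of Sun, Mon
Dec: 31 days, starts Tue → 5 of Tue, Wed, Thu ✓
Months with five Thursdays: Jan, Apr, Jul, Oct, Dec.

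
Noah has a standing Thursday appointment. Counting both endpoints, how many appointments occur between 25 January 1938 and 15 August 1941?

186

25 January 1938 is a Tuesday.
The range spans 1299 days (inclusive of both endpoints).
1299 = 7 × 185 + 4, so there are 185 full weeks plus 4 extra days.
Each full week contributes one Thursday: 185 so far.
The 4 extra days are Tue, Wed, Thu, Fri — 1 of them qualifies.
Total: 185 + 1 = 186.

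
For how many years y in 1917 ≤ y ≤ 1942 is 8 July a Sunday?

4

Day of week of July 8 in each year:
1917: Sun ✓, 1918: Mon, 1919: Tue, 1920: Thu, 1921: Fri, 1922: Sat, 1923: Sun ✓, 1924: Tue, 1925: Wed, 1926: Thu, 1927: Fri, 1928: Sun ✓, 1929: Mon, 1930: Tue, 1931: Wed, 1932: Fri, 1933: Sat, 1934: Sun ✓, 1935: Mon, 1936: Wed, 1937: Thu, 1938: Fri, 1939: Sat, 1940: Mon, 1941: Tue, 1942: Wed
Sundays: 1917, 1923, 1928, 1934.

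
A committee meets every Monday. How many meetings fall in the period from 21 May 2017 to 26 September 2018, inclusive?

71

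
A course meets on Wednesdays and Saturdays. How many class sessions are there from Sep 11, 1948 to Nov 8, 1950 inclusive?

226

Sep 11, 1948 is a Saturday.
The range spans 789 days (inclusive of both endpoints).
789 = 7 × 112 + 5, so there are 112 full weeks plus 5 extra days.
Each full week contributes 2 days from the set (Wed, Sat): 112 × 2 = 224.
The 5 extra days are Saturday, Sunday, Monday, Tuesday, Wednesday — 2 of them qualify.
Total: 224 + 2 = 226.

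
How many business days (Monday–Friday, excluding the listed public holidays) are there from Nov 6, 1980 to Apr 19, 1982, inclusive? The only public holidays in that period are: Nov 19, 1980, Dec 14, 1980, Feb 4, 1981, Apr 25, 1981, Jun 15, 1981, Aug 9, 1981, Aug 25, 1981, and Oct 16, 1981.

Nov 6, 1980 is a Thursday.
The range spans 530 days (inclusive of both endpoints).
530 = 7 × 75 + 5, so there are 75 full weeks plus 5 extra days.
Each full week contributes 5 weekdays (Mon–Fri): 75 × 5 = 375.
The 5 extra days are Thu, Fri, Sat, Sun, Mon — 3 of them qualify.
Total: 375 + 3 = 378.
Holidays: Nov 19, 1980 (Wed); Dec 14, 1980 (Sun); Feb 4, 1981 (Wed); Apr 25, 1981 (Sat); Jun 15, 1981 (Mon); Aug 9, 1981 (Sun); Aug 25, 1981 (Tue); Oct 16, 1981 (Fri).
5 of the 8 holidays fall on weekdays; the rest are weekends and were already excluded.
Business days: 378 − 5 = 373.

373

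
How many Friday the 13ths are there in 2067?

1

The 13th falls on a Friday when the month's 13th has weekday Fri.
Jan 13 is Thu; Feb 13 is Sun; Mar 13 is Sun; Apr 13 is Wed; May 13 is Fri ✓; Jun 13 is Mon; Jul 13 is Wed; Aug 13 is Sat; Sep 13 is Tue; Oct 13 is Thu; Nov 13 is Sun; Dec 13 is Tue.
Friday the 13ths: May.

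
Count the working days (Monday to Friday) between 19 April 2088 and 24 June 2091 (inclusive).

830 weekdays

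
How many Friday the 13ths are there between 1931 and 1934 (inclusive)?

8

Friday-the-13ths by year:
1931: Feb, Mar, Nov
1932: May
1933: Jan, Oct
1934: Apr, Jul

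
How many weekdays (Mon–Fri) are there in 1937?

261

January 1, 1937 is a Friday.
The range spans 365 days (inclusive of both endpoints).
365 = 7 × 52 + 1, so there are 52 full weeks plus 1 extra day.
Each full week contributes 5 weekdays (Mon–Fri): 52 × 5 = 260.
The 1 extra day is Friday — 1 of them qualifies.
Total: 260 + 1 = 261.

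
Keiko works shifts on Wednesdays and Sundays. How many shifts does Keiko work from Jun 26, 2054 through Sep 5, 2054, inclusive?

Jun 26, 2054 is a Friday.
That's 72 days from start to end, counting both.
72 = 7 × 10 + 2, so there are 10 full weeks plus 2 extra days.
Each full week contributes 2 days from the set (Wed, Sun): 10 × 2 = 20.
The 2 extra days are Friday, Saturday — none qualify.
Total: 20 + 0 = 20.

20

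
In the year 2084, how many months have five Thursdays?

A month has five Thursdays exactly when Thursday falls within its first (length − 28) days.
Jan: 31 days, starts Sat → 5 of Sat, Sun, Mon
Feb: 29 days, starts Tue → 5 of Tue
Mar: 31 days, starts Wed → 5 of Wed, Thu, Fri ✓
Apr: 30 days, starts Sat → 5 of Sat, Sun
May: 31 days, starts Mon → 5 of Mon, Tue, Wed
Jun: 30 days, starts Thu → 5 of Thu, Fri ✓
Jul: 31 days, starts Sat → 5 of Sat, Sun, Mon
Aug: 31 days, starts Tue → 5 of Tue, Wed, Thu ✓
Sep: 30 days, starts Fri → 5 of Fri, Sat
Oct: 31 days, starts Sun → 5 of Sun, Mon, Tue
Nov: 30 days, starts Wed → 5 of Wed, Thu ✓
Dec: 31 days, starts Fri → 5 of Fri, Sat, Sun
Months with five Thursdays: Mar, Jun, Aug, Nov.

4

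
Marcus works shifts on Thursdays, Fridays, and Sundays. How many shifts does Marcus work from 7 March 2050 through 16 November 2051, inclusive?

265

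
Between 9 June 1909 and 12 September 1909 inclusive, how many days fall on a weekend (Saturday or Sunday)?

28

9 June 1909 is a Wednesday.
From 9 June 1909 to 12 September 1909 is 96 days inclusive.
96 = 7 × 13 + 5, so there are 13 full weeks plus 5 extra days.
Each full week contributes 2 weekend days (Sat, Sun): 13 × 2 = 26.
The 5 extra days are Wed, Thu, Fri, Sat, Sun — 2 of them qualify.
Total: 26 + 2 = 28.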